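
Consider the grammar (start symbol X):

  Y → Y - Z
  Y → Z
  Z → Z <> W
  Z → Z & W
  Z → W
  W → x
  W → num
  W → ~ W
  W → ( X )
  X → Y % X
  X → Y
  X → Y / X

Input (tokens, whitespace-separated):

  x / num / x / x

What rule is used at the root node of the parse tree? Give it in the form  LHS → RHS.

X → Y / X

[X [Y [Z [W x]]] / [X [Y [Z [W num]]] / [X [Y [Z [W x]]] / [X [Y [Z [W x]]]]]]]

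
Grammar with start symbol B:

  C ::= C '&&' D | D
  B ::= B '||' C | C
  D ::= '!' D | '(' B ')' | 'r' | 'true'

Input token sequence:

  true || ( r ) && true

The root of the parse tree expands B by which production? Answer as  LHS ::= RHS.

[B [B [C [D true]]] || [C [C [D ( [B [C [D r]]] )]] && [D true]]]

B ::= B '||' C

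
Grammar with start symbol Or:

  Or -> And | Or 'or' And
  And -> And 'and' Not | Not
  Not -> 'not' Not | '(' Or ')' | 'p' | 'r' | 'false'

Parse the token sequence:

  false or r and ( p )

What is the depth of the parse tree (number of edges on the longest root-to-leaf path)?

6

[Or [Or [And [Not false]]] or [And [And [Not r]] and [Not ( [Or [And [Not p]]] )]]]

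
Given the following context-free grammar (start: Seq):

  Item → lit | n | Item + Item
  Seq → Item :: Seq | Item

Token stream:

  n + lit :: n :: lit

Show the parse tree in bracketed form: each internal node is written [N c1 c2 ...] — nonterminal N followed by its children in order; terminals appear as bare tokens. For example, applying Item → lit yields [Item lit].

[Seq [Item [Item n] + [Item lit]] :: [Seq [Item n] :: [Seq [Item lit]]]]

Seq
Item :: Seq
Item + Item :: Seq
n + Item :: Seq
n + lit :: Seq
n + lit :: Item :: Seq
n + lit :: n :: Seq
n + lit :: n :: Item
n + lit :: n :: lit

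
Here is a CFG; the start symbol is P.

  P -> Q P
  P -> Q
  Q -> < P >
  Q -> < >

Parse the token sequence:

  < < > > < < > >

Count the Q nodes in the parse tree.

4

[P [Q < [P [Q < >]] >] [P [Q < [P [Q < >]] >]]]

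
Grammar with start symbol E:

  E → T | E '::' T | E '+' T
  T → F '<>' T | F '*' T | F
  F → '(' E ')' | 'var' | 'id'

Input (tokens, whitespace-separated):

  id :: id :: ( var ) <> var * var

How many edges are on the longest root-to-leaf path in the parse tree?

[E [E [E [T [F id]]] :: [T [F id]]] :: [T [F ( [E [T [F var]]] )] <> [T [F var] * [T [F var]]]]]

6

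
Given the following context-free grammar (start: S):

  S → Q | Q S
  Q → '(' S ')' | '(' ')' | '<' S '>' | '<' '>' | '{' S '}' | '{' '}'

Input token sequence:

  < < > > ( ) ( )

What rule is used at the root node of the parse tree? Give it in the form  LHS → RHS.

S → Q S

[S [Q < [S [Q < >]] >] [S [Q ( )] [S [Q ( )]]]]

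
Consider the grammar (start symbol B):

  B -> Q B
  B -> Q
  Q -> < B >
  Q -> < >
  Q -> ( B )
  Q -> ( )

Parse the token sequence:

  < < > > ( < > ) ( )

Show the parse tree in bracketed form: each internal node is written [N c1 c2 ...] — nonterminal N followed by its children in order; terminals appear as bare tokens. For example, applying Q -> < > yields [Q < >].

B
Q B
< B > B
< Q > B
< < > > B
< < > > Q B
< < > > ( B ) B
< < > > ( Q ) B
< < > > ( < > ) B
< < > > ( < > ) Q
< < > > ( < > ) ( )

[B [Q < [B [Q < >]] >] [B [Q ( [B [Q < >]] )] [B [Q ( )]]]]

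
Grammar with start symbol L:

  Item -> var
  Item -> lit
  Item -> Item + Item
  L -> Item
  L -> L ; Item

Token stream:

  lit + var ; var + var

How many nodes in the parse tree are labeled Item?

6

[L [L [Item [Item lit] + [Item var]]] ; [Item [Item var] + [Item var]]]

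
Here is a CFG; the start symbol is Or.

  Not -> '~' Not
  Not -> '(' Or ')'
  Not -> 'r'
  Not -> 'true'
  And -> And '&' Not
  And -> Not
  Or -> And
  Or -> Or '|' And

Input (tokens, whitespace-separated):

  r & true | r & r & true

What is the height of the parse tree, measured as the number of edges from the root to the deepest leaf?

5

[Or [Or [And [And [Not r]] & [Not true]]] | [And [And [And [Not r]] & [Not r]] & [Not true]]]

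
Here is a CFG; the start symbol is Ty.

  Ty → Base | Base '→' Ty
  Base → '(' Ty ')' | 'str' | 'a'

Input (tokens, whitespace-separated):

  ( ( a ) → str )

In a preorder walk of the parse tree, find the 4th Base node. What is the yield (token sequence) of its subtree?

[Ty [Base ( [Ty [Base ( [Ty [Base a]] )] → [Ty [Base str]]] )]]

str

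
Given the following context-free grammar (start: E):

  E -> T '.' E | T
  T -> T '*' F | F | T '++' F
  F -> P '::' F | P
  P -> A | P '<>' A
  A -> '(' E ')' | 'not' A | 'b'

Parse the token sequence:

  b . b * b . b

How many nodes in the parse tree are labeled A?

[E [T [F [P [A b]]]] . [E [T [T [F [P [A b]]]] * [F [P [A b]]]] . [E [T [F [P [A b]]]]]]]

4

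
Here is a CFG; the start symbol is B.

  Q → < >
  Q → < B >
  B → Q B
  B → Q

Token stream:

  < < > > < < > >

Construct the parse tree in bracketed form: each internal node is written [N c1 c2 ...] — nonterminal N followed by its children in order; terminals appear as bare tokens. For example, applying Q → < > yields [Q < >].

[B [Q < [B [Q < >]] >] [B [Q < [B [Q < >]] >]]]

B
Q B
< B > B
< Q > B
< < > > B
< < > > Q
< < > > < B >
< < > > < Q >
< < > > < < > >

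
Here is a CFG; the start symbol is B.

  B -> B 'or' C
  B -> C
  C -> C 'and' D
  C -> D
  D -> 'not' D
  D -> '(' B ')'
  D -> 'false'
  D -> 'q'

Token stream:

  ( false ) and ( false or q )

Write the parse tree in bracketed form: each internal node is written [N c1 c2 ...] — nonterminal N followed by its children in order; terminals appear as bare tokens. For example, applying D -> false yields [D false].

B
C
C and D
D and D
( B ) and D
( C ) and D
( D ) and D
( false ) and D
( false ) and ( B )
( false ) and ( B or C )
( false ) and ( C or C )
( false ) and ( D or C )
( false ) and ( false or C )
( false ) and ( false or D )
( false ) and ( false or q )

[B [C [C [D ( [B [C [D false]]] )]] and [D ( [B [B [C [D false]]] or [C [D q]]] )]]]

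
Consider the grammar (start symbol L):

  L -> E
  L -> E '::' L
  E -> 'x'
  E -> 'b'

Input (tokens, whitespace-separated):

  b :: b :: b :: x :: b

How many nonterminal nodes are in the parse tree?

10

[L [E b] :: [L [E b] :: [L [E b] :: [L [E x] :: [L [E b]]]]]]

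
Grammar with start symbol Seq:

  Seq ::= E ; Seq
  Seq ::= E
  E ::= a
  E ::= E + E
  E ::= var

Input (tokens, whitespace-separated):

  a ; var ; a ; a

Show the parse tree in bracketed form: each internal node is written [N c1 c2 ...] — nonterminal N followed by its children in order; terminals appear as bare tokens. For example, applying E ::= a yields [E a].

[Seq [E a] ; [Seq [E var] ; [Seq [E a] ; [Seq [E a]]]]]

Seq
E ; Seq
a ; Seq
a ; E ; Seq
a ; var ; Seq
a ; var ; E ; Seq
a ; var ; a ; Seq
a ; var ; a ; E
a ; var ; a ; a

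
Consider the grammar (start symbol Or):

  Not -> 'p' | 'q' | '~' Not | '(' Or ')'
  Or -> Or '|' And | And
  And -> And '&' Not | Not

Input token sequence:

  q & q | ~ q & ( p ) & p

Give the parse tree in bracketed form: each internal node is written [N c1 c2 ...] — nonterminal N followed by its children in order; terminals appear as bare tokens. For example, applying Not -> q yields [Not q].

Or
Or | And
And | And
And & Not | And
Not & Not | And
q & Not | And
q & q | And
q & q | And & Not
q & q | And & Not & Not
q & q | Not & Not & Not
q & q | ~ Not & Not & Not
q & q | ~ q & Not & Not
q & q | ~ q & ( Or ) & Not
q & q | ~ q & ( And ) & Not
q & q | ~ q & ( Not ) & Not
q & q | ~ q & ( p ) & Not
q & q | ~ q & ( p ) & p

[Or [Or [And [And [Not q]] & [Not q]]] | [And [And [And [Not ~ [Not q]]] & [Not ( [Or [And [Not p]]] )]] & [Not p]]]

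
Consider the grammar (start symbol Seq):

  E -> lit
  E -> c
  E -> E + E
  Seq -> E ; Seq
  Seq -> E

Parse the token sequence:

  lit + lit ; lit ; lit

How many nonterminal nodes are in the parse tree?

8

[Seq [E [E lit] + [E lit]] ; [Seq [E lit] ; [Seq [E lit]]]]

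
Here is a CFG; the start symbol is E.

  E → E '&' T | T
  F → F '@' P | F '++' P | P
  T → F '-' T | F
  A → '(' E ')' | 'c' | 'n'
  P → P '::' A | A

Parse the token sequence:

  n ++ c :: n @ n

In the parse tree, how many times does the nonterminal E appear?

1

[E [T [F [F [F [P [A n]]] ++ [P [P [A c]] :: [A n]]] @ [P [A n]]]]]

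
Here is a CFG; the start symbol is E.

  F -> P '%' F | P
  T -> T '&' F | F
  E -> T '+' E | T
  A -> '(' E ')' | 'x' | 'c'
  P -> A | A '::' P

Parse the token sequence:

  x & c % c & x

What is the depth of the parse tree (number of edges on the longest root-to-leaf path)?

7

[E [T [T [T [F [P [A x]]]] & [F [P [A c]] % [F [P [A c]]]]] & [F [P [A x]]]]]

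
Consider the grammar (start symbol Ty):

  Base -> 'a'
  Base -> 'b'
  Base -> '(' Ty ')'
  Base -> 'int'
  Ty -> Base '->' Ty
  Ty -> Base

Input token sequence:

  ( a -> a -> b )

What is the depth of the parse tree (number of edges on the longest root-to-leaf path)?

6

[Ty [Base ( [Ty [Base a] -> [Ty [Base a] -> [Ty [Base b]]]] )]]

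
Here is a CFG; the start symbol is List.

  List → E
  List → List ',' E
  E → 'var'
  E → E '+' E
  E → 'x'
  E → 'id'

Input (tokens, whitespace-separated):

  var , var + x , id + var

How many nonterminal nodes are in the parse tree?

[List [List [List [E var]] , [E [E var] + [E x]]] , [E [E id] + [E var]]]

10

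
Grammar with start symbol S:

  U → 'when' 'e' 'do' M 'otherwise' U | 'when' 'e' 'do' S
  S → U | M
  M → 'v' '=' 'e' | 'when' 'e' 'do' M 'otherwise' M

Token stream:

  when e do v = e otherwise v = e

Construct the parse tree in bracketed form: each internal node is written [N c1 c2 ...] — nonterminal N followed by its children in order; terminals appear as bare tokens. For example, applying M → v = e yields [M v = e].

[S [M when e do [M v = e] otherwise [M v = e]]]

S
M
when e do M otherwise M
when e do v = e otherwise M
when e do v = e otherwise v = e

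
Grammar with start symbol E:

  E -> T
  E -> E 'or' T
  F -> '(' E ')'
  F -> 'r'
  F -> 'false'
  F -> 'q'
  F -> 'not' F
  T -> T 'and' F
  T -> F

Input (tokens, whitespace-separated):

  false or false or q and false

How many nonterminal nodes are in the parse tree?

11

[E [E [E [T [F false]]] or [T [F false]]] or [T [T [F q]] and [F false]]]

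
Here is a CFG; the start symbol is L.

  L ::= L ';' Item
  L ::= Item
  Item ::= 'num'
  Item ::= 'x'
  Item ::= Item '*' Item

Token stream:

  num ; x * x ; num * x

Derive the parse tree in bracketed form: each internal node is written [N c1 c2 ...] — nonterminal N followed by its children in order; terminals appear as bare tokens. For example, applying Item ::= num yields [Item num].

[L [L [L [Item num]] ; [Item [Item x] * [Item x]]] ; [Item [Item num] * [Item x]]]

L
L ; Item
L ; Item ; Item
Item ; Item ; Item
num ; Item ; Item
num ; Item * Item ; Item
num ; x * Item ; Item
num ; x * x ; Item
num ; x * x ; Item * Item
num ; x * x ; num * Item
num ; x * x ; num * x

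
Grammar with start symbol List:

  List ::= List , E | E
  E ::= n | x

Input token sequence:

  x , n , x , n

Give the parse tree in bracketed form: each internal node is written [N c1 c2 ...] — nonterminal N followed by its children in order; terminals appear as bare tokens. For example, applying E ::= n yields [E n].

[List [List [List [List [E x]] , [E n]] , [E x]] , [E n]]

List
List , E
List , E , E
List , E , E , E
E , E , E , E
x , E , E , E
x , n , E , E
x , n , x , E
x , n , x , n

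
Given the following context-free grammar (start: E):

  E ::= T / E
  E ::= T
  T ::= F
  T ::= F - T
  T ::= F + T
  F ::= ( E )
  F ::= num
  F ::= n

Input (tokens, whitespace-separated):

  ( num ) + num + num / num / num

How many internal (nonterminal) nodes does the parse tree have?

[E [T [F ( [E [T [F num]]] )] + [T [F num] + [T [F num]]]] / [E [T [F num]] / [E [T [F num]]]]]

16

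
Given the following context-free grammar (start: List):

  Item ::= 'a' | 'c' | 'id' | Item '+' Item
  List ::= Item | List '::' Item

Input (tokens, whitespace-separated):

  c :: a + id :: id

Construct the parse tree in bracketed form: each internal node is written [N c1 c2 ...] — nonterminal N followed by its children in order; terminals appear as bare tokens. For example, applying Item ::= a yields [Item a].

List
List :: Item
List :: Item :: Item
Item :: Item :: Item
c :: Item :: Item
c :: Item + Item :: Item
c :: a + Item :: Item
c :: a + id :: Item
c :: a + id :: id

[List [List [List [Item c]] :: [Item [Item a] + [Item id]]] :: [Item id]]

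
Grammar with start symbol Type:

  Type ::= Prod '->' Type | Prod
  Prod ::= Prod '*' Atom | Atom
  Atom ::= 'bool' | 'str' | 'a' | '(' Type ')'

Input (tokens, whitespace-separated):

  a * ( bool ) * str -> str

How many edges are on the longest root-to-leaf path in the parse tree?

7

[Type [Prod [Prod [Prod [Atom a]] * [Atom ( [Type [Prod [Atom bool]]] )]] * [Atom str]] -> [Type [Prod [Atom str]]]]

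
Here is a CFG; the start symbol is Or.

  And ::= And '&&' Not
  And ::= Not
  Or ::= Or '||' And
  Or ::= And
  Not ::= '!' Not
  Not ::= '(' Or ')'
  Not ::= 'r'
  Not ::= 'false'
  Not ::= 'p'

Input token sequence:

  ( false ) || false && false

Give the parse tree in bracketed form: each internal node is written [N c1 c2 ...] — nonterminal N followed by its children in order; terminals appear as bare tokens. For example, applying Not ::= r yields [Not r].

[Or [Or [And [Not ( [Or [And [Not false]]] )]]] || [And [And [Not false]] && [Not false]]]

Or
Or || And
And || And
Not || And
( Or ) || And
( And ) || And
( Not ) || And
( false ) || And
( false ) || And && Not
( false ) || Not && Not
( false ) || false && Not
( false ) || false && false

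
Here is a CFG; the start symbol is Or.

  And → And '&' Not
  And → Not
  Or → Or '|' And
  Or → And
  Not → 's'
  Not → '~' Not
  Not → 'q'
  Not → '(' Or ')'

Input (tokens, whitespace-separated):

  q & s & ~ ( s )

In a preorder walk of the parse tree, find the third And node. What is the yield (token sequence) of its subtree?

[Or [And [And [And [Not q]] & [Not s]] & [Not ~ [Not ( [Or [And [Not s]]] )]]]]

q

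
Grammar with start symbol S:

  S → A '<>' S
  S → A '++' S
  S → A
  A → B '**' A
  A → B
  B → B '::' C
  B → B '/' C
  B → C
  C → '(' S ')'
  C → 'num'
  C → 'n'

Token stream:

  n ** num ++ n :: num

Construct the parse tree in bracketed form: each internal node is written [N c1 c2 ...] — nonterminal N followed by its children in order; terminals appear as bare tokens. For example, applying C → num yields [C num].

S
A ++ S
B ** A ++ S
C ** A ++ S
n ** A ++ S
n ** B ++ S
n ** C ++ S
n ** num ++ S
n ** num ++ A
n ** num ++ B
n ** num ++ B :: C
n ** num ++ C :: C
n ** num ++ n :: C
n ** num ++ n :: num

[S [A [B [C n]] ** [A [B [C num]]]] ++ [S [A [B [B [C n]] :: [C num]]]]]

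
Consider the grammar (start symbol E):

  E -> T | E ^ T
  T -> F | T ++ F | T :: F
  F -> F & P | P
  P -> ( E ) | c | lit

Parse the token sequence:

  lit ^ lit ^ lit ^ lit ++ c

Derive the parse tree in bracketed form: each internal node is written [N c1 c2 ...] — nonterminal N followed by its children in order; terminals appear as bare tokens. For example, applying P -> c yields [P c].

[E [E [E [E [T [F [P lit]]]] ^ [T [F [P lit]]]] ^ [T [F [P lit]]]] ^ [T [T [F [P lit]]] ++ [F [P c]]]]

E
E ^ T
E ^ T ^ T
E ^ T ^ T ^ T
T ^ T ^ T ^ T
F ^ T ^ T ^ T
P ^ T ^ T ^ T
lit ^ T ^ T ^ T
lit ^ F ^ T ^ T
lit ^ P ^ T ^ T
lit ^ lit ^ T ^ T
lit ^ lit ^ F ^ T
lit ^ lit ^ P ^ T
lit ^ lit ^ lit ^ T
lit ^ lit ^ lit ^ T ++ F
lit ^ lit ^ lit ^ F ++ F
lit ^ lit ^ lit ^ P ++ F
lit ^ lit ^ lit ^ lit ++ F
lit ^ lit ^ lit ^ lit ++ P
lit ^ lit ^ lit ^ lit ++ c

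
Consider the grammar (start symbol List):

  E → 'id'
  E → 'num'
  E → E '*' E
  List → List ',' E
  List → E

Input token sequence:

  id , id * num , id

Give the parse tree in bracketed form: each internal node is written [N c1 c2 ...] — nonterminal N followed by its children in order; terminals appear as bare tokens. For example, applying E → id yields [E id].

List
List , E
List , E , E
E , E , E
id , E , E
id , E * E , E
id , id * E , E
id , id * num , E
id , id * num , id

[List [List [List [E id]] , [E [E id] * [E num]]] , [E id]]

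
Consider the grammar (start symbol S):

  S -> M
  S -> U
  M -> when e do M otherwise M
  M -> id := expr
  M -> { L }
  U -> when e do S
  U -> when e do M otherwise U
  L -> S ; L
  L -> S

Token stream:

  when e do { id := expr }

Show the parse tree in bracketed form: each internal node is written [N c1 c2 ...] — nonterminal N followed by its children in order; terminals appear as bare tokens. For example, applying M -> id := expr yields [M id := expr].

[S [U when e do [S [M { [L [S [M id := expr]]] }]]]]

S
U
when e do S
when e do M
when e do { L }
when e do { S }
when e do { M }
when e do { id := expr }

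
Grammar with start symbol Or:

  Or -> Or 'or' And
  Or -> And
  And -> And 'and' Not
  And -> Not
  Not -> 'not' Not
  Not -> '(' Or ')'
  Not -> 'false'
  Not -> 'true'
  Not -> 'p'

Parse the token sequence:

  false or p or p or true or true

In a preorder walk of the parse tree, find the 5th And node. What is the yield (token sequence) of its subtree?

[Or [Or [Or [Or [Or [And [Not false]]] or [And [Not p]]] or [And [Not p]]] or [And [Not true]]] or [And [Not true]]]

true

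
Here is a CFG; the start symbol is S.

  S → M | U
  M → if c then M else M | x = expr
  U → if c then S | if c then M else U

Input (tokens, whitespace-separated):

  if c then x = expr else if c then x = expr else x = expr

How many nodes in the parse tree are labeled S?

1

[S [M if c then [M x = expr] else [M if c then [M x = expr] else [M x = expr]]]]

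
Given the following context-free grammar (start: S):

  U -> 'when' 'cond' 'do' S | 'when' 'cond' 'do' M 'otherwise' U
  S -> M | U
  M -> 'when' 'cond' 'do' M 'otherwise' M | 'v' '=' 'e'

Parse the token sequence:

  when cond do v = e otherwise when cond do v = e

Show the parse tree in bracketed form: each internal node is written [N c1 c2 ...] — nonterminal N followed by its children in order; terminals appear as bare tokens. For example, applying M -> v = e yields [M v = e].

[S [U when cond do [M v = e] otherwise [U when cond do [S [M v = e]]]]]

S
U
when cond do M otherwise U
when cond do v = e otherwise U
when cond do v = e otherwise when cond do S
when cond do v = e otherwise when cond do M
when cond do v = e otherwise when cond do v = e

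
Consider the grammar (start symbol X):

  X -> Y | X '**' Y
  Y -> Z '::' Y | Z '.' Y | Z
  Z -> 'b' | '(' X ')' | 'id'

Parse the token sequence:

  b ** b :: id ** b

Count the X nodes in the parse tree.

[X [X [X [Y [Z b]]] ** [Y [Z b] :: [Y [Z id]]]] ** [Y [Z b]]]

3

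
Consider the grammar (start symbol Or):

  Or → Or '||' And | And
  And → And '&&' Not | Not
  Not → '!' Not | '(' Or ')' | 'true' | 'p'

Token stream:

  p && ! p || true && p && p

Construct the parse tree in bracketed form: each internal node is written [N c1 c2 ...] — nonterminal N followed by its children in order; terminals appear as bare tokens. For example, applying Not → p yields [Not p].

Or
Or || And
And || And
And && Not || And
Not && Not || And
p && Not || And
p && ! Not || And
p && ! p || And
p && ! p || And && Not
p && ! p || And && Not && Not
p && ! p || Not && Not && Not
p && ! p || true && Not && Not
p && ! p || true && p && Not
p && ! p || true && p && p

[Or [Or [And [And [Not p]] && [Not ! [Not p]]]] || [And [And [And [Not true]] && [Not p]] && [Not p]]]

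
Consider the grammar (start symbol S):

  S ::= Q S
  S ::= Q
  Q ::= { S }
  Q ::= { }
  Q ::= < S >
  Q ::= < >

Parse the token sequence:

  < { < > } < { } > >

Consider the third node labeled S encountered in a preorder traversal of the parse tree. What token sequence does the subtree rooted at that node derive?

< >

[S [Q < [S [Q { [S [Q < >]] }] [S [Q < [S [Q { }]] >]]] >]]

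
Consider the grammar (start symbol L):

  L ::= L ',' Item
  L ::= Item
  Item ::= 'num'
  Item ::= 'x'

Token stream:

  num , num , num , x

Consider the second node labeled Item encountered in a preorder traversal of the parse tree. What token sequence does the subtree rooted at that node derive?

[L [L [L [L [Item num]] , [Item num]] , [Item num]] , [Item x]]

num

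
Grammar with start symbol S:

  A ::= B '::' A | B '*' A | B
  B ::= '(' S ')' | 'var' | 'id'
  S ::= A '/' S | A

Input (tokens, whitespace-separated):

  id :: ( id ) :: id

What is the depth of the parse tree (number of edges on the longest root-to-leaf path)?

[S [A [B id] :: [A [B ( [S [A [B id]]] )] :: [A [B id]]]]]

7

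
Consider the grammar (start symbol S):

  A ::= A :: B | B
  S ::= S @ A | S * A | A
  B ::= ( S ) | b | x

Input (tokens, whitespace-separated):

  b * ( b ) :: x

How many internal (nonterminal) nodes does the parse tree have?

[S [S [A [B b]]] * [A [A [B ( [S [A [B b]]] )]] :: [B x]]]

11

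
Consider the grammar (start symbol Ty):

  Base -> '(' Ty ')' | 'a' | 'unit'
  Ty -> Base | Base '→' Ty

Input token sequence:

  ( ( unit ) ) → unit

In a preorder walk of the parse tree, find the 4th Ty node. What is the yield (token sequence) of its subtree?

unit

[Ty [Base ( [Ty [Base ( [Ty [Base unit]] )]] )] → [Ty [Base unit]]]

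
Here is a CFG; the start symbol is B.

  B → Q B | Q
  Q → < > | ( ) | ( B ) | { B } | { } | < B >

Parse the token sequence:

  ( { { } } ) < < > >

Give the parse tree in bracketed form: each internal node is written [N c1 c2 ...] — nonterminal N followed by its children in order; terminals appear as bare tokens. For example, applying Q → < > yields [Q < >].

B
Q B
( B ) B
( Q ) B
( { B } ) B
( { Q } ) B
( { { } } ) B
( { { } } ) Q
( { { } } ) < B >
( { { } } ) < Q >
( { { } } ) < < > >

[B [Q ( [B [Q { [B [Q { }]] }]] )] [B [Q < [B [Q < >]] >]]]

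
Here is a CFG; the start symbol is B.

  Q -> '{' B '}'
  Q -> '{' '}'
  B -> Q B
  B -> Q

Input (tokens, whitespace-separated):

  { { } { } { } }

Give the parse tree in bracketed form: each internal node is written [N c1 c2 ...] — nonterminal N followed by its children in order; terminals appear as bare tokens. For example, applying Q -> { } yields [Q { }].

[B [Q { [B [Q { }] [B [Q { }] [B [Q { }]]]] }]]

B
Q
{ B }
{ Q B }
{ { } B }
{ { } Q B }
{ { } { } B }
{ { } { } Q }
{ { } { } { } }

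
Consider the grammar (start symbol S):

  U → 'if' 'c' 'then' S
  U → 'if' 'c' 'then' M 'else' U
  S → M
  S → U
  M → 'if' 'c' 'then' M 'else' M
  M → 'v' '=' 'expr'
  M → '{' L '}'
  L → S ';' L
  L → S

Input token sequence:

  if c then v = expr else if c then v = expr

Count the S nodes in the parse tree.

2

[S [U if c then [M v = expr] else [U if c then [S [M v = expr]]]]]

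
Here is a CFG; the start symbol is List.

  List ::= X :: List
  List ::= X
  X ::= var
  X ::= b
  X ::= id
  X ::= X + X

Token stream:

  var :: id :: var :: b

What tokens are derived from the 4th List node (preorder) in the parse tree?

b

[List [X var] :: [List [X id] :: [List [X var] :: [List [X b]]]]]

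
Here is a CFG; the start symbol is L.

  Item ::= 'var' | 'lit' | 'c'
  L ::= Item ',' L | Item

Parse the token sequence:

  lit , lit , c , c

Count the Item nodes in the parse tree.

4

[L [Item lit] , [L [Item lit] , [L [Item c] , [L [Item c]]]]]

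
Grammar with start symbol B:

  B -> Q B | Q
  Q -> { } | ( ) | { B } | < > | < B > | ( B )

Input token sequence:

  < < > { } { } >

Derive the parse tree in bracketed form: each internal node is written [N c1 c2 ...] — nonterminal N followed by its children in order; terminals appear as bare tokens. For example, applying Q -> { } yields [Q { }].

B
Q
< B >
< Q B >
< < > B >
< < > Q B >
< < > { } B >
< < > { } Q >
< < > { } { } >

[B [Q < [B [Q < >] [B [Q { }] [B [Q { }]]]] >]]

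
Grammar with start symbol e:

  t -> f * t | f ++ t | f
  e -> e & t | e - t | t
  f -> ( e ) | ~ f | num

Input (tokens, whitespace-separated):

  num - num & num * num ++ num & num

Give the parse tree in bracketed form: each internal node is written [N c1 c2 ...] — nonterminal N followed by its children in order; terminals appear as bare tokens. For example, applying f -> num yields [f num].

e
e & t
e & t & t
e - t & t & t
t - t & t & t
f - t & t & t
num - t & t & t
num - f & t & t
num - num & t & t
num - num & f * t & t
num - num & num * t & t
num - num & num * f ++ t & t
num - num & num * num ++ t & t
num - num & num * num ++ f & t
num - num & num * num ++ num & t
num - num & num * num ++ num & f
num - num & num * num ++ num & num

[e [e [e [e [t [f num]]] - [t [f num]]] & [t [f num] * [t [f num] ++ [t [f num]]]]] & [t [f num]]]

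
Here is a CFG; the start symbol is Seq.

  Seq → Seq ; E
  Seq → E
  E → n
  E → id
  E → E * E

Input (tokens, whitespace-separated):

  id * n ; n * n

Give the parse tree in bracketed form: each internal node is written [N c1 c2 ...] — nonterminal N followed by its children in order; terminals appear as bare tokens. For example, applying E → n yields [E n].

[Seq [Seq [E [E id] * [E n]]] ; [E [E n] * [E n]]]

Seq
Seq ; E
E ; E
E * E ; E
id * E ; E
id * n ; E
id * n ; E * E
id * n ; n * E
id * n ; n * n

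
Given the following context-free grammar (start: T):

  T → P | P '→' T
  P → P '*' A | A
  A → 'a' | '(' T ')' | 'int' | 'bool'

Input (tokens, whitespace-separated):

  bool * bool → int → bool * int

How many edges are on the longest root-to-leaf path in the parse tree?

[T [P [P [A bool]] * [A bool]] → [T [P [A int]] → [T [P [P [A bool]] * [A int]]]]]

6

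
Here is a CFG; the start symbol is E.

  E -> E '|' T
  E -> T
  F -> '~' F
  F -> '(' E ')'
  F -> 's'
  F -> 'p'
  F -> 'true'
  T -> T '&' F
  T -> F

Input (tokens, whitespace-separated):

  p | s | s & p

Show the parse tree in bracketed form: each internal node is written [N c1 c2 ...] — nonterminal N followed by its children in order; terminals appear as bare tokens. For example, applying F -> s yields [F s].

[E [E [E [T [F p]]] | [T [F s]]] | [T [T [F s]] & [F p]]]

E
E | T
E | T | T
T | T | T
F | T | T
p | T | T
p | F | T
p | s | T
p | s | T & F
p | s | F & F
p | s | s & F
p | s | s & p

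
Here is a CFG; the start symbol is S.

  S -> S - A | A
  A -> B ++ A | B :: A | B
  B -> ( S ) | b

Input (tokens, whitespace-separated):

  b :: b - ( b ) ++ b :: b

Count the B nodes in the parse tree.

6

[S [S [A [B b] :: [A [B b]]]] - [A [B ( [S [A [B b]]] )] ++ [A [B b] :: [A [B b]]]]]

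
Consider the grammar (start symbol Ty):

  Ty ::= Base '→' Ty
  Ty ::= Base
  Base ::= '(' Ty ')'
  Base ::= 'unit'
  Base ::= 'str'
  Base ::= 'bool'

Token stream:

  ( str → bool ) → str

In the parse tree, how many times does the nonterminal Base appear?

[Ty [Base ( [Ty [Base str] → [Ty [Base bool]]] )] → [Ty [Base str]]]

4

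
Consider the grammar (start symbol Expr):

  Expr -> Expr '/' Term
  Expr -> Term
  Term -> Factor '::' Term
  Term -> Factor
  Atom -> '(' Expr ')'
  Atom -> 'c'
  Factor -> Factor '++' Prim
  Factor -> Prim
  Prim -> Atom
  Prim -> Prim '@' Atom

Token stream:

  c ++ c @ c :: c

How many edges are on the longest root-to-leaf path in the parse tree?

[Expr [Term [Factor [Factor [Prim [Atom c]]] ++ [Prim [Prim [Atom c]] @ [Atom c]]] :: [Term [Factor [Prim [Atom c]]]]]]

6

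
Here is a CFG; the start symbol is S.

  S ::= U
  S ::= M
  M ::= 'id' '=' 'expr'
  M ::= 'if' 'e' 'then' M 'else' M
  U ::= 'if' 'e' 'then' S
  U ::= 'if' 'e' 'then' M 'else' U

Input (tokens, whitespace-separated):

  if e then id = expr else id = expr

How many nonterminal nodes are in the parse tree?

[S [M if e then [M id = expr] else [M id = expr]]]

4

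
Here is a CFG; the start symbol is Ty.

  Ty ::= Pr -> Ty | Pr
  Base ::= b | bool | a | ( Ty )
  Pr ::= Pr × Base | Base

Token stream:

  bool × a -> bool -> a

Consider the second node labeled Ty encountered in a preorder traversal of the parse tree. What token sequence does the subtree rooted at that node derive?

[Ty [Pr [Pr [Base bool]] × [Base a]] -> [Ty [Pr [Base bool]] -> [Ty [Pr [Base a]]]]]

bool -> a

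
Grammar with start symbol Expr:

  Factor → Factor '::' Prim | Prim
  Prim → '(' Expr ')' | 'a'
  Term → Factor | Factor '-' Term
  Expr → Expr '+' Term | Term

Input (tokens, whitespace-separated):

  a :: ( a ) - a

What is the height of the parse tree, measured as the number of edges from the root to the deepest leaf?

[Expr [Term [Factor [Factor [Prim a]] :: [Prim ( [Expr [Term [Factor [Prim a]]]] )]] - [Term [Factor [Prim a]]]]]

8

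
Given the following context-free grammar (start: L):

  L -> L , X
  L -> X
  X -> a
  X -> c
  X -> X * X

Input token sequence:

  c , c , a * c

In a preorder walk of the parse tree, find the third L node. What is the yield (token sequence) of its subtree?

c

[L [L [L [X c]] , [X c]] , [X [X a] * [X c]]]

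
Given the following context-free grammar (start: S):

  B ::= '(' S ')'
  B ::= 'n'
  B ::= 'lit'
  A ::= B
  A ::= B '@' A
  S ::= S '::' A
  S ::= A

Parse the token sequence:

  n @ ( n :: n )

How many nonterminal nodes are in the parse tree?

[S [A [B n] @ [A [B ( [S [S [A [B n]]] :: [A [B n]]] )]]]]

11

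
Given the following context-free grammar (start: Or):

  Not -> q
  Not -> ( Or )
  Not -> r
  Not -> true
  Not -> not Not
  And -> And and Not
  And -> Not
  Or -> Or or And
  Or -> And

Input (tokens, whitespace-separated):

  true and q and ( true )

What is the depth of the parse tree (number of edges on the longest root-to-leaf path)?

6

[Or [And [And [And [Not true]] and [Not q]] and [Not ( [Or [And [Not true]]] )]]]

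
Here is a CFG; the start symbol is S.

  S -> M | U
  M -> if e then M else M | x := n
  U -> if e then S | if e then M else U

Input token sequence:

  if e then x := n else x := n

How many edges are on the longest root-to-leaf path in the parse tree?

3

[S [M if e then [M x := n] else [M x := n]]]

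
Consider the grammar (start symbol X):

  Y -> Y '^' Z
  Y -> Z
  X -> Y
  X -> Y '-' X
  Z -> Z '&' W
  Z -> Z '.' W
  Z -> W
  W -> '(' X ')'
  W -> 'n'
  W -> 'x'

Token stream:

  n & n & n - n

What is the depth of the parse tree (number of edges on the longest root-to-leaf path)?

6

[X [Y [Z [Z [Z [W n]] & [W n]] & [W n]]] - [X [Y [Z [W n]]]]]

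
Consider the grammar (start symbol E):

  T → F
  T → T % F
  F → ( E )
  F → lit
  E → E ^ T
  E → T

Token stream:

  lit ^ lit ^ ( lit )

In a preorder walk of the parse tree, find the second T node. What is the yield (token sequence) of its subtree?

[E [E [E [T [F lit]]] ^ [T [F lit]]] ^ [T [F ( [E [T [F lit]]] )]]]

lit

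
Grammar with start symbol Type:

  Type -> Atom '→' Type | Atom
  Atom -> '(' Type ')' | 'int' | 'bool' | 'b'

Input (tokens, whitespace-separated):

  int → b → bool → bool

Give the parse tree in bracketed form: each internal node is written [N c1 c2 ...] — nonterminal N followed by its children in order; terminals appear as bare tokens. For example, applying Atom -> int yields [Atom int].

[Type [Atom int] → [Type [Atom b] → [Type [Atom bool] → [Type [Atom bool]]]]]

Type
Atom → Type
int → Type
int → Atom → Type
int → b → Type
int → b → Atom → Type
int → b → bool → Type
int → b → bool → Atom
int → b → bool → bool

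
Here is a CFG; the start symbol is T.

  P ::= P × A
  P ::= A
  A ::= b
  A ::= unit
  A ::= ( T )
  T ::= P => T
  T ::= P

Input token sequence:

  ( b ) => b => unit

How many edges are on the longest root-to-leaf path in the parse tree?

6

[T [P [A ( [T [P [A b]]] )]] => [T [P [A b]] => [T [P [A unit]]]]]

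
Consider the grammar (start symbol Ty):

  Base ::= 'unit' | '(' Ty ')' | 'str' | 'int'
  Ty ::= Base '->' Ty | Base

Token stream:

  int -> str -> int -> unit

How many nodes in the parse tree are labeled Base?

[Ty [Base int] -> [Ty [Base str] -> [Ty [Base int] -> [Ty [Base unit]]]]]

4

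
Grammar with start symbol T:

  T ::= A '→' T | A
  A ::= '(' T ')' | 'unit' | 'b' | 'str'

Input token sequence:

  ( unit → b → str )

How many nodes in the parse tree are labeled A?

[T [A ( [T [A unit] → [T [A b] → [T [A str]]]] )]]

4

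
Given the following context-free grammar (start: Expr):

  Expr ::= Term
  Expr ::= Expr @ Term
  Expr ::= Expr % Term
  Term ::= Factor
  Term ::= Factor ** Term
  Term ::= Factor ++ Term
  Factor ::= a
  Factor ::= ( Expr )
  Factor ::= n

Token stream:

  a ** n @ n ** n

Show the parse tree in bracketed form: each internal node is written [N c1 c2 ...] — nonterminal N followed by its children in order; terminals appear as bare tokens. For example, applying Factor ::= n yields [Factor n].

[Expr [Expr [Term [Factor a] ** [Term [Factor n]]]] @ [Term [Factor n] ** [Term [Factor n]]]]

Expr
Expr @ Term
Term @ Term
Factor ** Term @ Term
a ** Term @ Term
a ** Factor @ Term
a ** n @ Term
a ** n @ Factor ** Term
a ** n @ n ** Term
a ** n @ n ** Factor
a ** n @ n ** n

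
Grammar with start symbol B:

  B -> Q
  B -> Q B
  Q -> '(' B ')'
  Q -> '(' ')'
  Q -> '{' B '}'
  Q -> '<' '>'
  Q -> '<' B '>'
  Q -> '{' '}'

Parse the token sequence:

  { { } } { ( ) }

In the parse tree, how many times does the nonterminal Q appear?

4

[B [Q { [B [Q { }]] }] [B [Q { [B [Q ( )]] }]]]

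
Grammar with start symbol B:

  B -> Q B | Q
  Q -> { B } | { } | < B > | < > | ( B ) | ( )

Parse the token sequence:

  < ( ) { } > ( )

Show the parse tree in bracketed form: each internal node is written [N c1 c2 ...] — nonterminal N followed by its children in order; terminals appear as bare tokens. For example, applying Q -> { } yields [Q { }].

B
Q B
< B > B
< Q B > B
< ( ) B > B
< ( ) Q > B
< ( ) { } > B
< ( ) { } > Q
< ( ) { } > ( )

[B [Q < [B [Q ( )] [B [Q { }]]] >] [B [Q ( )]]]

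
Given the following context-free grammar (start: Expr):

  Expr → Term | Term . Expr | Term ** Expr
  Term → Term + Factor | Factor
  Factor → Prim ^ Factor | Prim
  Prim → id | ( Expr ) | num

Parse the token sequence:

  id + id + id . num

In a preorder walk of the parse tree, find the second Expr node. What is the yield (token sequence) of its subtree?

num

[Expr [Term [Term [Term [Factor [Prim id]]] + [Factor [Prim id]]] + [Factor [Prim id]]] . [Expr [Term [Factor [Prim num]]]]]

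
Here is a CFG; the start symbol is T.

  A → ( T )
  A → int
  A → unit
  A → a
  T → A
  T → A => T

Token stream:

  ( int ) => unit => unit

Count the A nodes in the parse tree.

[T [A ( [T [A int]] )] => [T [A unit] => [T [A unit]]]]

4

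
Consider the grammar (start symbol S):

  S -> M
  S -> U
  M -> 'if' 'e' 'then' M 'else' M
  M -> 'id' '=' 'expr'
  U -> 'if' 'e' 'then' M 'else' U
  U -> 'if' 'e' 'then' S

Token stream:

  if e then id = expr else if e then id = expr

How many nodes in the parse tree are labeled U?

[S [U if e then [M id = expr] else [U if e then [S [M id = expr]]]]]

2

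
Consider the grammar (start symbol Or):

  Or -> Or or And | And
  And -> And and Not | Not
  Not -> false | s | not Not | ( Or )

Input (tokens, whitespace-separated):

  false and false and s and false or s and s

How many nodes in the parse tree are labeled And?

[Or [Or [And [And [And [And [Not false]] and [Not false]] and [Not s]] and [Not false]]] or [And [And [Not s]] and [Not s]]]

6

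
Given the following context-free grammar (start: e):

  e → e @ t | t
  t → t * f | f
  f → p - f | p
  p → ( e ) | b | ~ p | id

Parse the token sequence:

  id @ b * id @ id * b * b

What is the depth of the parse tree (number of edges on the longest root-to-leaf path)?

[e [e [e [t [f [p id]]]] @ [t [t [f [p b]]] * [f [p id]]]] @ [t [t [t [f [p id]]] * [f [p b]]] * [f [p b]]]]

6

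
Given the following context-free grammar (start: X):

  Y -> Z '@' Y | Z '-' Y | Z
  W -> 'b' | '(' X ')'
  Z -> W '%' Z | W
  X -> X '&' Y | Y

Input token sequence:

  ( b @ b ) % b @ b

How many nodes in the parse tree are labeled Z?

5

[X [Y [Z [W ( [X [Y [Z [W b]] @ [Y [Z [W b]]]]] )] % [Z [W b]]] @ [Y [Z [W b]]]]]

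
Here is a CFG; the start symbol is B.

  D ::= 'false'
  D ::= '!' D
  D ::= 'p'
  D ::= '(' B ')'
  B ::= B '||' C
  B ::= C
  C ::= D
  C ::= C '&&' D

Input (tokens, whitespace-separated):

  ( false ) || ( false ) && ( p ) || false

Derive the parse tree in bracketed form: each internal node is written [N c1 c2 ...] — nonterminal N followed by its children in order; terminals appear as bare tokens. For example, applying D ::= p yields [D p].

[B [B [B [C [D ( [B [C [D false]]] )]]] || [C [C [D ( [B [C [D false]]] )]] && [D ( [B [C [D p]]] )]]] || [C [D false]]]

B
B || C
B || C || C
C || C || C
D || C || C
( B ) || C || C
( C ) || C || C
( D ) || C || C
( false ) || C || C
( false ) || C && D || C
( false ) || D && D || C
( false ) || ( B ) && D || C
( false ) || ( C ) && D || C
( false ) || ( D ) && D || C
( false ) || ( false ) && D || C
( false ) || ( false ) && ( B ) || C
( false ) || ( false ) && ( C ) || C
( false ) || ( false ) && ( D ) || C
( false ) || ( false ) && ( p ) || C
( false ) || ( false ) && ( p ) || D
( false ) || ( false ) && ( p ) || false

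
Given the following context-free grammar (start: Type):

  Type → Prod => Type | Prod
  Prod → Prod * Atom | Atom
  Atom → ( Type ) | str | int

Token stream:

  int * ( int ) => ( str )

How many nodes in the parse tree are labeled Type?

4

[Type [Prod [Prod [Atom int]] * [Atom ( [Type [Prod [Atom int]]] )]] => [Type [Prod [Atom ( [Type [Prod [Atom str]]] )]]]]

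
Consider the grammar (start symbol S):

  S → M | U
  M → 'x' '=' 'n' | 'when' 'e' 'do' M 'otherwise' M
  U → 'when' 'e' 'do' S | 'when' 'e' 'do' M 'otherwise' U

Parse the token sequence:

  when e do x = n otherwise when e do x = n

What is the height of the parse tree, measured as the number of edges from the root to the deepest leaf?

[S [U when e do [M x = n] otherwise [U when e do [S [M x = n]]]]]

5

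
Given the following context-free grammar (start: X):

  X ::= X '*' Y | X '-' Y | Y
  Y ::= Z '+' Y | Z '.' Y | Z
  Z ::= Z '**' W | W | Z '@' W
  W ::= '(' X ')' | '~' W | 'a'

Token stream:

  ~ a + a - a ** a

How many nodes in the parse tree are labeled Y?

3

[X [X [Y [Z [W ~ [W a]]] + [Y [Z [W a]]]]] - [Y [Z [Z [W a]] ** [W a]]]]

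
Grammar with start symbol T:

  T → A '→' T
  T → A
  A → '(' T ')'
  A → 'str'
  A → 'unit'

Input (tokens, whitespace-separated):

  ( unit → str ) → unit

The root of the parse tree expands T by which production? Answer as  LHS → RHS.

T → A '→' T

[T [A ( [T [A unit] → [T [A str]]] )] → [T [A unit]]]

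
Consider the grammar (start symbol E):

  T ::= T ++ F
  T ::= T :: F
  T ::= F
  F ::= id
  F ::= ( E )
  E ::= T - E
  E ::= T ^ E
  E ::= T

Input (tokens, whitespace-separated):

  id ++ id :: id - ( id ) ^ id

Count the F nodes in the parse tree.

6

[E [T [T [T [F id]] ++ [F id]] :: [F id]] - [E [T [F ( [E [T [F id]]] )]] ^ [E [T [F id]]]]]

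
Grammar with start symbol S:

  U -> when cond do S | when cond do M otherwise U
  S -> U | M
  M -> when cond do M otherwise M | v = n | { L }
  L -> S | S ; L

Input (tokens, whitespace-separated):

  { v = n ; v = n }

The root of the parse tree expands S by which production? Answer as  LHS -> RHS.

S -> M

[S [M { [L [S [M v = n]] ; [L [S [M v = n]]]] }]]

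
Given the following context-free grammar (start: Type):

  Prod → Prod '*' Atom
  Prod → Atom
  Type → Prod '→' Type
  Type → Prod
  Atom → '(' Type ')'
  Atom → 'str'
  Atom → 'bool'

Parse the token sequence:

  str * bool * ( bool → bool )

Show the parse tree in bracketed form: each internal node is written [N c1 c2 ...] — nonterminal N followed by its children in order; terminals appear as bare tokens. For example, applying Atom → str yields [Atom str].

[Type [Prod [Prod [Prod [Atom str]] * [Atom bool]] * [Atom ( [Type [Prod [Atom bool]] → [Type [Prod [Atom bool]]]] )]]]

Type
Prod
Prod * Atom
Prod * Atom * Atom
Atom * Atom * Atom
str * Atom * Atom
str * bool * Atom
str * bool * ( Type )
str * bool * ( Prod → Type )
str * bool * ( Atom → Type )
str * bool * ( bool → Type )
str * bool * ( bool → Prod )
str * bool * ( bool → Atom )
str * bool * ( bool → bool )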